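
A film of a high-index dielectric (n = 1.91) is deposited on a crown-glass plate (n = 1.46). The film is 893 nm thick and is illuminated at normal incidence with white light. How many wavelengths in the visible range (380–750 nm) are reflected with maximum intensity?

4

At the upper boundary (n = 1.0 to n = 1.91) the reflected ray undergoes a half-wave phase shift.
At the lower boundary (n = 1.91 to n = 1.46) the reflected ray undergoes no phase shift.
Exactly one π shift → a net half-wave offset.
For strong reflection here: 2 n t = (m + ½) λ.
λ = 2 n t / (m + ½) = 3411 / (m + ½) nm.
m=4: 758 nm (IR); m=5: 620 nm (visible); m=6: 525 nm (visible); m=7: 455 nm (visible); m=8: 401 nm (visible); m=9: 359 nm (UV).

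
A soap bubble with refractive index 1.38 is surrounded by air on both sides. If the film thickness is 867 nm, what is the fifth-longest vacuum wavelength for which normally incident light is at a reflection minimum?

At the upper boundary (n = 1.0 to n = 1.38) the reflected ray undergoes a half-wave phase shift.
Ray reflecting at the bottom interface goes from n = 1.38 toward n = 1.0: no phase shift.
Net: one phase inversion between the two reflected rays.
For minimum reflection here: 2 n t = m λ.
λ = 2 n t / m. The fifth-longest wavelength is m = 5: λ = 2 × 1.38 × 867 / 5.00 = 479 nm.

479 nm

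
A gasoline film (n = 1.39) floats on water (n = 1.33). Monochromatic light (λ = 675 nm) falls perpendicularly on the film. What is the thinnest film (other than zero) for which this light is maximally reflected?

121 nm

Top surface (1.0 → 1.39): reflection off a higher-index medium gives a half-wave phase shift.
At the lower boundary (n = 1.39 to n = 1.33) the reflected ray undergoes no phase shift.
The two reflections differ by half a wavelength.
With one net inversion, constructive interference in reflection requires 2 n t = (m + ½) λ.
Minimum at m = 0: t = λ / (4 n) = 675 / (4 × 1.39) = 121 nm.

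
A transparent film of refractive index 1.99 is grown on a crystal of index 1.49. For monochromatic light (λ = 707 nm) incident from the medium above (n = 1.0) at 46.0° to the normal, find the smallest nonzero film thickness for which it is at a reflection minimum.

Ray reflecting at the top interface goes from n = 1.0 toward n = 1.99: a half-wave phase shift.
At the lower boundary (n = 1.99 to n = 1.49) the reflected ray undergoes no phase shift.
Exactly one π shift → a net half-wave offset.
So the condition for destructive reflection is 2 n t cos θ_r = m λ.
Snell's law: 1.0 sin 46.0° = 1.99 sin θ_r → sin θ_r = 0.361, cos θ_r = 0.932.
Minimum nonzero at m = 1: t = λ / (2 n cos θ_r) = 707 / (2 × 1.99 × 0.932) = 191 nm.

191 nm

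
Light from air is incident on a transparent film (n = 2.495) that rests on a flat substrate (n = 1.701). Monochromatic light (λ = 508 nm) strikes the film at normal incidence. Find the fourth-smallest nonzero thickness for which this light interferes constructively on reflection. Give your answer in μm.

0.356 μm

At the upper boundary (n = 1.0 to n = 2.495) the reflected ray undergoes a half-wave phase shift.
Bottom surface (2.495 → 1.701): reflection off a lower-index medium gives no phase shift.
The two reflections differ by half a wavelength.
So the condition for constructive reflection is 2 n t = (m + ½) λ.
The fourth-smallest nonzero thickness corresponds to m = 3: t = (m + ½) λ / (2 n) = 3.50 × 508 / (2 × 2.495) = 356 nm.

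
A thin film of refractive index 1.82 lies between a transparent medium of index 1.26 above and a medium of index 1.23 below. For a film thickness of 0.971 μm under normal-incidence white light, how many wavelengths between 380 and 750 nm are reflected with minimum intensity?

Top surface (1.26 → 1.82): reflection off a higher-index medium gives a half-wave phase shift.
Ray reflecting at the bottom interface goes from n = 1.82 toward n = 1.23: no phase shift.
Exactly one π shift → a net half-wave offset.
For weak reflection here: 2 n t = m λ.
λ = 2 n t / m = 3534 / m nm.
m=4: 884 nm (IR); m=5: 707 nm (visible); m=6: 589 nm (visible); m=7: 505 nm (visible); m=8: 442 nm (visible); m=9: 393 nm (visible); m=10: 353 nm (UV).

5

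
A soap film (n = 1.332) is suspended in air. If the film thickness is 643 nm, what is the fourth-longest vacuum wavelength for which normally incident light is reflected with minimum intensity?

428 nm

Top surface (1.0 → 1.332): reflection off a higher-index medium gives a half-wave phase shift.
Bottom surface (1.332 → 1.0): reflection off a lower-index medium gives no phase shift.
The two reflections differ by half a wavelength.
With one net inversion, destructive interference in reflection requires 2 n t = m λ.
λ = 2 n t / m. The fourth-longest wavelength is m = 4: λ = 2 × 1.332 × 643 / 4.00 = 428 nm.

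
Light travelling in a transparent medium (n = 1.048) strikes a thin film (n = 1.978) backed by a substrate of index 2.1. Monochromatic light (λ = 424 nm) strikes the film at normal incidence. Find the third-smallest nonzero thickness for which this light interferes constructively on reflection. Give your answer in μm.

0.322 μm

Top surface (1.048 → 1.978): reflection off a higher-index medium gives a half-wave phase shift.
Ray reflecting at the bottom interface goes from n = 1.978 toward n = 2.1: a half-wave phase shift.
The two reflections carry the same phase change, so no net offset.
So the condition for constructive reflection is 2 n t = m λ.
The third-smallest nonzero thickness corresponds to m = 3: t = m λ / (2 n) = 3.00 × 424 / (2 × 1.978) = 322 nm.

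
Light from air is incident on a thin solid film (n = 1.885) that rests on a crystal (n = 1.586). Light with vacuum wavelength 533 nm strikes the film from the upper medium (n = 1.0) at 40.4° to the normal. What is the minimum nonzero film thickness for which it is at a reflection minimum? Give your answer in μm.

At the upper boundary (n = 1.0 to n = 1.885) the reflected ray undergoes a half-wave phase shift.
Ray reflecting at the bottom interface goes from n = 1.885 toward n = 1.586: no phase shift.
Net: one phase inversion between the two reflected rays.
With one net inversion, destructive interference in reflection requires 2 n t cos θ_r = m λ.
Snell's law: 1.0 sin 40.4° = 1.885 sin θ_r → sin θ_r = 0.344, cos θ_r = 0.939.
Minimum nonzero at m = 1: t = λ / (2 n cos θ_r) = 533 / (2 × 1.885 × 0.939) = 151 nm.

0.151 μm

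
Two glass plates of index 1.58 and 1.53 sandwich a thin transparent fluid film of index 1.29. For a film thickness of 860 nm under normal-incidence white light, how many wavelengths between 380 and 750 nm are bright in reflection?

Ray reflecting at the top interface goes from n = 1.58 toward n = 1.29: no phase shift.
At the lower boundary (n = 1.29 to n = 1.53) the reflected ray undergoes a half-wave phase shift.
Exactly one π shift → a net half-wave offset.
For bright reflection here: 2 n t = (m + ½) λ.
λ = 2 n t / (m + ½) = 2219 / (m + ½) nm.
m=2: 888 nm (IR); m=3: 634 nm (visible); m=4: 493 nm (visible); m=5: 403 nm (visible); m=6: 341 nm (UV).

3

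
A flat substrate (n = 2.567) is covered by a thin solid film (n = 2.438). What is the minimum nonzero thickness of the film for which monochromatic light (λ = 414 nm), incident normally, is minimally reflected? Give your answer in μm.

0.0425 μm

Ray reflecting at the top interface goes from n = 1.0 toward n = 2.438: a half-wave phase shift.
Bottom surface (2.438 → 2.567): reflection off a higher-index medium gives a half-wave phase shift.
The two reflections carry the same phase change, so no net offset.
With no net inversion, destructive interference in reflection requires 2 n t = (m + ½) λ.
Minimum at m = 0: t = λ / (4 n) = 414 / (4 × 2.438) = 42.5 nm.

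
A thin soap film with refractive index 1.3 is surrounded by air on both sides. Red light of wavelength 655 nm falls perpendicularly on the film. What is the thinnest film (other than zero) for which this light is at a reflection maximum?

126 nm

Ray reflecting at the top interface goes from n = 1.0 toward n = 1.3: a half-wave phase shift.
At the lower boundary (n = 1.3 to n = 1.0) the reflected ray undergoes no phase shift.
The two reflections differ by half a wavelength.
For strong reflection here: 2 n t = (m + ½) λ.
Minimum at m = 0: t = λ / (4 n) = 655 / (4 × 1.3) = 126 nm.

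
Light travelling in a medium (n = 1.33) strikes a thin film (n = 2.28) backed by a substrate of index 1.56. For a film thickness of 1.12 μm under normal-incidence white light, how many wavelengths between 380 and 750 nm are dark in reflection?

7

At the upper boundary (n = 1.33 to n = 2.28) the reflected ray undergoes a half-wave phase shift.
Ray reflecting at the bottom interface goes from n = 2.28 toward n = 1.56: no phase shift.
Net: one phase inversion between the two reflected rays.
So the condition for destructive reflection is 2 n t = m λ.
λ = 2 n t / m = 5107 / m nm.
m=6: 851 nm (IR); m=7: 730 nm (visible); m=8: 638 nm (visible); m=9: 567 nm (visible); m=10: 511 nm (visible); m=11: 464 nm (visible); m=12: 426 nm (visible); m=13: 393 nm (visible); m=14: 365 nm (UV).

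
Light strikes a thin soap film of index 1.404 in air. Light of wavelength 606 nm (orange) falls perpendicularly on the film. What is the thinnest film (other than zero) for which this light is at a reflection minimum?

216 nm

Top surface (1.0 → 1.404): reflection off a higher-index medium gives a half-wave phase shift.
At the lower boundary (n = 1.404 to n = 1.0) the reflected ray undergoes no phase shift.
Net: one phase inversion between the two reflected rays.
So the condition for destructive reflection is 2 n t = m λ.
Minimum nonzero at m = 1: t = λ / (2 n) = 606 / (2 × 1.404) = 216 nm.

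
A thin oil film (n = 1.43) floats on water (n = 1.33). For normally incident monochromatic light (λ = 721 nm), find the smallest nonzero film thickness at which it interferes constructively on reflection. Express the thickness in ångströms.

1260 Å

Ray reflecting at the top interface goes from n = 1.0 toward n = 1.43: a half-wave phase shift.
At the lower boundary (n = 1.43 to n = 1.33) the reflected ray undergoes no phase shift.
The two reflections differ by half a wavelength.
For maximum reflection here: 2 n t = (m + ½) λ.
Minimum at m = 0: t = λ / (4 n) = 721 / (4 × 1.43) = 126 nm.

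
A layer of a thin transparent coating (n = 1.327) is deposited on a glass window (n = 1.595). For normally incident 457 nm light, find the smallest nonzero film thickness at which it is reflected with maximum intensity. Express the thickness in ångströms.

Ray reflecting at the top interface goes from n = 1.0 toward n = 1.327: a half-wave phase shift.
Bottom surface (1.327 → 1.595): reflection off a higher-index medium gives a half-wave phase shift.
Zero or two π shifts → no net half-wave offset.
With no net inversion, constructive interference in reflection requires 2 n t = m λ.
Minimum nonzero at m = 1: t = λ / (2 n) = 457 / (2 × 1.327) = 172 nm.

1722 Å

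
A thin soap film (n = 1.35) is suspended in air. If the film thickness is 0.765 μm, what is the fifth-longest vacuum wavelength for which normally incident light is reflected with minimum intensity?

413 nm

At the upper boundary (n = 1.0 to n = 1.35) the reflected ray undergoes a half-wave phase shift.
At the lower boundary (n = 1.35 to n = 1.0) the reflected ray undergoes no phase shift.
Exactly one π shift → a net half-wave offset.
So the condition for destructive reflection is 2 n t = m λ.
λ = 2 n t / m. The fifth-longest wavelength is m = 5: λ = 2 × 1.35 × 765 / 5.00 = 413 nm.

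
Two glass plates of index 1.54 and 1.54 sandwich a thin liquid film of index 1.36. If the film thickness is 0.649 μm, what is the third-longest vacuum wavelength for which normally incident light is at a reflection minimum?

588 nm

Ray reflecting at the top interface goes from n = 1.54 toward n = 1.36: no phase shift.
At the lower boundary (n = 1.36 to n = 1.54) the reflected ray undergoes a half-wave phase shift.
Exactly one π shift → a net half-wave offset.
For minimum reflection here: 2 n t = m λ.
λ = 2 n t / m. The third-longest wavelength is m = 3: λ = 2 × 1.36 × 649 / 3.00 = 588 nm.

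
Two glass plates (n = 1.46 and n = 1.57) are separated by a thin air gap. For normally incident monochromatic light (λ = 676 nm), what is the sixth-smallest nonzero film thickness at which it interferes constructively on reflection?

1859 nm

At the upper boundary (n = 1.46 to n = 1.0) the reflected ray undergoes no phase shift.
Ray reflecting at the bottom interface goes from n = 1.0 toward n = 1.57: a half-wave phase shift.
Net: one phase inversion between the two reflected rays.
With one net inversion, constructive interference in reflection requires 2 n t = (m + ½) λ.
The sixth-smallest nonzero thickness corresponds to m = 5: t = (m + ½) λ / (2 n) = 5.50 × 676 / (2 × 1.0) = 1859 nm.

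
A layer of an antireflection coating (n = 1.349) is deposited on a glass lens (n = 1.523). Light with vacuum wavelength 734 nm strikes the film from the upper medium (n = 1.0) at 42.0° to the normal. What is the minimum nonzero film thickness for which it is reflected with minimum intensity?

Ray reflecting at the top interface goes from n = 1.0 toward n = 1.349: a half-wave phase shift.
At the lower boundary (n = 1.349 to n = 1.523) the reflected ray undergoes a half-wave phase shift.
Zero or two π shifts → no net half-wave offset.
So the condition for destructive reflection is 2 n t cos θ_r = (m + ½) λ.
Snell's law: 1.0 sin 42.0° = 1.349 sin θ_r → sin θ_r = 0.496, cos θ_r = 0.868.
Minimum at m = 0: t = λ / (4 n cos θ_r) = 734 / (4 × 1.349 × 0.868) = 157 nm.

157 nm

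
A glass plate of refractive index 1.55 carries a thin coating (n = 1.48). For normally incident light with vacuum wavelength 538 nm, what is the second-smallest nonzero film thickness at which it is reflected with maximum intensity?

Top surface (1.0 → 1.48): reflection off a higher-index medium gives a half-wave phase shift.
Bottom surface (1.48 → 1.55): reflection off a higher-index medium gives a half-wave phase shift.
Zero or two π shifts → no net half-wave offset.
For maximum reflection here: 2 n t = m λ.
The second-smallest nonzero thickness corresponds to m = 2: t = m λ / (2 n) = 2.00 × 538 / (2 × 1.48) = 364 nm.

364 nm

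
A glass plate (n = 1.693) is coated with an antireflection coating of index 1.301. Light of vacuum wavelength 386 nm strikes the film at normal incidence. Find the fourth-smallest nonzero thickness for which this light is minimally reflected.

Top surface (1.0 → 1.301): reflection off a higher-index medium gives a half-wave phase shift.
At the lower boundary (n = 1.301 to n = 1.693) the reflected ray undergoes a half-wave phase shift.
Net: no relative phase inversion (both shifts match).
With no net inversion, destructive interference in reflection requires 2 n t = (m + ½) λ.
The fourth-smallest nonzero thickness corresponds to m = 3: t = (m + ½) λ / (2 n) = 3.50 × 386 / (2 × 1.301) = 519 nm.

519 nm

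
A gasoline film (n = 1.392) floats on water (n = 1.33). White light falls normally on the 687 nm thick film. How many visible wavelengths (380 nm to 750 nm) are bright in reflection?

2

Top surface (1.0 → 1.392): reflection off a higher-index medium gives a half-wave phase shift.
Ray reflecting at the bottom interface goes from n = 1.392 toward n = 1.33: no phase shift.
Exactly one π shift → a net half-wave offset.
For bright reflection here: 2 n t = (m + ½) λ.
λ = 2 n t / (m + ½) = 1913 / (m + ½) nm.
m=2: 765 nm (IR); m=3: 546 nm (visible); m=4: 425 nm (visible); m=5: 348 nm (UV).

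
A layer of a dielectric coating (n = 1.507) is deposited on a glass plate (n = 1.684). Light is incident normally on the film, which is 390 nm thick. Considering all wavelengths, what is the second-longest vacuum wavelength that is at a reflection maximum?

Ray reflecting at the top interface goes from n = 1.0 toward n = 1.507: a half-wave phase shift.
Ray reflecting at the bottom interface goes from n = 1.507 toward n = 1.684: a half-wave phase shift.
Zero or two π shifts → no net half-wave offset.
So the condition for constructive reflection is 2 n t = m λ.
λ = 2 n t / m. The second-longest wavelength is m = 2: λ = 2 × 1.507 × 390 / 2.00 = 588 nm.

588 nm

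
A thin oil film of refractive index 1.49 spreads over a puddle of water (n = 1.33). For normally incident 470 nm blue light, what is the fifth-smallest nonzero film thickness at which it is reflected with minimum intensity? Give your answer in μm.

0.789 μm

At the upper boundary (n = 1.0 to n = 1.49) the reflected ray undergoes a half-wave phase shift.
Ray reflecting at the bottom interface goes from n = 1.49 toward n = 1.33: no phase shift.
Exactly one π shift → a net half-wave offset.
For dark reflection here: 2 n t = m λ.
The fifth-smallest nonzero thickness corresponds to m = 5: t = m λ / (2 n) = 5.00 × 470 / (2 × 1.49) = 789 nm.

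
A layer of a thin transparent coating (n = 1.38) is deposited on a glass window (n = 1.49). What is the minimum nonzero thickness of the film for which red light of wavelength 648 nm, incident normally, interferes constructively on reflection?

At the upper boundary (n = 1.0 to n = 1.38) the reflected ray undergoes a half-wave phase shift.
Ray reflecting at the bottom interface goes from n = 1.38 toward n = 1.49: a half-wave phase shift.
The two reflections carry the same phase change, so no net offset.
So the condition for constructive reflection is 2 n t = m λ.
Minimum nonzero at m = 1: t = λ / (2 n) = 648 / (2 × 1.38) = 235 nm.

235 nm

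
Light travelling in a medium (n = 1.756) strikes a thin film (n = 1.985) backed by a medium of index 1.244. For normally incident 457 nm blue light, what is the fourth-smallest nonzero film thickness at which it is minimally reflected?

460 nm

Top surface (1.756 → 1.985): reflection off a higher-index medium gives a half-wave phase shift.
Ray reflecting at the bottom interface goes from n = 1.985 toward n = 1.244: no phase shift.
The two reflections differ by half a wavelength.
So the condition for destructive reflection is 2 n t = m λ.
The fourth-smallest nonzero thickness corresponds to m = 4: t = m λ / (2 n) = 4.00 × 457 / (2 × 1.985) = 460 nm.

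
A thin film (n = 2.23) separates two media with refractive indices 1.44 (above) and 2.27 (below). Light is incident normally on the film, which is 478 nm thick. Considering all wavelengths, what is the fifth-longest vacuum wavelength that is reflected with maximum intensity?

426 nm

Ray reflecting at the top interface goes from n = 1.44 toward n = 2.23: a half-wave phase shift.
Ray reflecting at the bottom interface goes from n = 2.23 toward n = 2.27: a half-wave phase shift.
The two reflections carry the same phase change, so no net offset.
With no net inversion, constructive interference in reflection requires 2 n t = m λ.
λ = 2 n t / m. The fifth-longest wavelength is m = 5: λ = 2 × 2.23 × 478 / 5.00 = 426 nm.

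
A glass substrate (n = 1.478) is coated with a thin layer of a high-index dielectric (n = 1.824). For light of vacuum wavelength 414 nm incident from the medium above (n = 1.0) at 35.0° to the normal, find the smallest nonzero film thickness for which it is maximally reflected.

59.8 nm

Top surface (1.0 → 1.824): reflection off a higher-index medium gives a half-wave phase shift.
Bottom surface (1.824 → 1.478): reflection off a lower-index medium gives no phase shift.
The two reflections differ by half a wavelength.
For maximum reflection here: 2 n t cos θ_r = (m + ½) λ.
Snell's law: 1.0 sin 35.0° = 1.824 sin θ_r → sin θ_r = 0.314, cos θ_r = 0.949.
Minimum at m = 0: t = λ / (4 n cos θ_r) = 414 / (4 × 1.824 × 0.949) = 59.8 nm.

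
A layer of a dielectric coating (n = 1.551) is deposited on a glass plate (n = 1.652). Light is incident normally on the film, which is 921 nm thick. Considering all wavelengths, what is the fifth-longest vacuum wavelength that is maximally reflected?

Ray reflecting at the top interface goes from n = 1.0 toward n = 1.551: a half-wave phase shift.
At the lower boundary (n = 1.551 to n = 1.652) the reflected ray undergoes a half-wave phase shift.
The two reflections carry the same phase change, so no net offset.
With no net inversion, constructive interference in reflection requires 2 n t = m λ.
λ = 2 n t / m. The fifth-longest wavelength is m = 5: λ = 2 × 1.551 × 921 / 5.00 = 571 nm.

571 nm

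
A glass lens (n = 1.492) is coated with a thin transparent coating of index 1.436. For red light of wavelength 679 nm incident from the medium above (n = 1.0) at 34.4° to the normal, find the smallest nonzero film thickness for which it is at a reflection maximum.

Top surface (1.0 → 1.436): reflection off a higher-index medium gives a half-wave phase shift.
Ray reflecting at the bottom interface goes from n = 1.436 toward n = 1.492: a half-wave phase shift.
Zero or two π shifts → no net half-wave offset.
With no net inversion, constructive interference in reflection requires 2 n t cos θ_r = m λ.
Snell's law: 1.0 sin 34.4° = 1.436 sin θ_r → sin θ_r = 0.393, cos θ_r = 0.919.
Minimum nonzero at m = 1: t = λ / (2 n cos θ_r) = 679 / (2 × 1.436 × 0.919) = 257 nm.

257 nm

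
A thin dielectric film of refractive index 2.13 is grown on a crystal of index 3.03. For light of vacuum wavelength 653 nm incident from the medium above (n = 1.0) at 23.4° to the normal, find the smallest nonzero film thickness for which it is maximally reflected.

Ray reflecting at the top interface goes from n = 1.0 toward n = 2.13: a half-wave phase shift.
Bottom surface (2.13 → 3.03): reflection off a higher-index medium gives a half-wave phase shift.
The two reflections carry the same phase change, so no net offset.
With no net inversion, constructive interference in reflection requires 2 n t cos θ_r = m λ.
Snell's law: 1.0 sin 23.4° = 2.13 sin θ_r → sin θ_r = 0.186, cos θ_r = 0.982.
Minimum nonzero at m = 1: t = λ / (2 n cos θ_r) = 653 / (2 × 2.13 × 0.982) = 156 nm.

156 nm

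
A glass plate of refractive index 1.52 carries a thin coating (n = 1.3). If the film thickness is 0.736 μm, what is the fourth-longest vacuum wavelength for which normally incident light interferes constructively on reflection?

At the upper boundary (n = 1.0 to n = 1.3) the reflected ray undergoes a half-wave phase shift.
Ray reflecting at the bottom interface goes from n = 1.3 toward n = 1.52: a half-wave phase shift.
Zero or two π shifts → no net half-wave offset.
For strong reflection here: 2 n t = m λ.
λ = 2 n t / m. The fourth-longest wavelength is m = 4: λ = 2 × 1.3 × 736 / 4.00 = 478 nm.

478 nm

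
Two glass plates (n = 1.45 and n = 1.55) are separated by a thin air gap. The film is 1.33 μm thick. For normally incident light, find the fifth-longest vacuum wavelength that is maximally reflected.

591 nm

Top surface (1.45 → 1.0): reflection off a lower-index medium gives no phase shift.
At the lower boundary (n = 1.0 to n = 1.55) the reflected ray undergoes a half-wave phase shift.
The two reflections differ by half a wavelength.
For strong reflection here: 2 n t = (m + ½) λ.
λ = 2 n t / (m + ½). The fifth-longest wavelength is m = 4: λ = 2 × 1.0 × 1330 / 4.50 = 591 nm.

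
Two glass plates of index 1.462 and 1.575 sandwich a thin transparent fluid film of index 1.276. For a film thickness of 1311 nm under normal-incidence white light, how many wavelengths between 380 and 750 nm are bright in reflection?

5

At the upper boundary (n = 1.462 to n = 1.276) the reflected ray undergoes no phase shift.
At the lower boundary (n = 1.276 to n = 1.575) the reflected ray undergoes a half-wave phase shift.
Net: one phase inversion between the two reflected rays.
So the condition for constructive reflection is 2 n t = (m + ½) λ.
λ = 2 n t / (m + ½) = 3346 / (m + ½) nm.
m=3: 956 nm (IR); m=4: 743 nm (visible); m=5: 608 nm (visible); m=6: 515 nm (visible); m=7: 446 nm (visible); m=8: 394 nm (visible); m=9: 352 nm (UV).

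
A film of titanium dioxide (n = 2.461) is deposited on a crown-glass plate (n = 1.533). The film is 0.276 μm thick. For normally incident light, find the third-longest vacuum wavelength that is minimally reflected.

453 nm

Ray reflecting at the top interface goes from n = 1.0 toward n = 2.461: a half-wave phase shift.
Ray reflecting at the bottom interface goes from n = 2.461 toward n = 1.533: no phase shift.
Exactly one π shift → a net half-wave offset.
So the condition for destructive reflection is 2 n t = m λ.
λ = 2 n t / m. The third-longest wavelength is m = 3: λ = 2 × 2.461 × 276 / 3.00 = 453 nm.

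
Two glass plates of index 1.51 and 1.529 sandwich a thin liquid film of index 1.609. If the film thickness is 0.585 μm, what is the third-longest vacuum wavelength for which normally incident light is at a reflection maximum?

753 nm

Ray reflecting at the top interface goes from n = 1.51 toward n = 1.609: a half-wave phase shift.
Bottom surface (1.609 → 1.529): reflection off a lower-index medium gives no phase shift.
Exactly one π shift → a net half-wave offset.
With one net inversion, constructive interference in reflection requires 2 n t = (m + ½) λ.
λ = 2 n t / (m + ½). The third-longest wavelength is m = 2: λ = 2 × 1.609 × 585 / 2.50 = 753 nm.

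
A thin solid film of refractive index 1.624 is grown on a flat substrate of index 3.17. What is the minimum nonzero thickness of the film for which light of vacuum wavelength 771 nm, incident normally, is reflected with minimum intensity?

Top surface (1.0 → 1.624): reflection off a higher-index medium gives a half-wave phase shift.
Ray reflecting at the bottom interface goes from n = 1.624 toward n = 3.17: a half-wave phase shift.
Zero or two π shifts → no net half-wave offset.
With no net inversion, destructive interference in reflection requires 2 n t = (m + ½) λ.
Minimum at m = 0: t = λ / (4 n) = 771 / (4 × 1.624) = 119 nm.

119 nm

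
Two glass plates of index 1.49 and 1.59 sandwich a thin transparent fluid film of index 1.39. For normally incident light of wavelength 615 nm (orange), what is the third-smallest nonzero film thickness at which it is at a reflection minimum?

Ray reflecting at the top interface goes from n = 1.49 toward n = 1.39: no phase shift.
Ray reflecting at the bottom interface goes from n = 1.39 toward n = 1.59: a half-wave phase shift.
The two reflections differ by half a wavelength.
So the condition for destructive reflection is 2 n t = m λ.
The third-smallest nonzero thickness corresponds to m = 3: t = m λ / (2 n) = 3.00 × 615 / (2 × 1.39) = 664 nm.

664 nm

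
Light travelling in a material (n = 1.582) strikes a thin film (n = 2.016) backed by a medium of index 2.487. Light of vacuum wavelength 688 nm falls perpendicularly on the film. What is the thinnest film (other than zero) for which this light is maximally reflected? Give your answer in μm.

0.171 μm

At the upper boundary (n = 1.582 to n = 2.016) the reflected ray undergoes a half-wave phase shift.
At the lower boundary (n = 2.016 to n = 2.487) the reflected ray undergoes a half-wave phase shift.
The two reflections carry the same phase change, so no net offset.
So the condition for constructive reflection is 2 n t = m λ.
Minimum nonzero at m = 1: t = λ / (2 n) = 688 / (2 × 2.016) = 171 nm.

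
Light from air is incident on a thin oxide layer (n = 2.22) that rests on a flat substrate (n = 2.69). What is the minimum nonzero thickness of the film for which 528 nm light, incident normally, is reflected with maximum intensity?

Ray reflecting at the top interface goes from n = 1.0 toward n = 2.22: a half-wave phase shift.
Bottom surface (2.22 → 2.69): reflection off a higher-index medium gives a half-wave phase shift.
The two reflections carry the same phase change, so no net offset.
So the condition for constructive reflection is 2 n t = m λ.
Minimum nonzero at m = 1: t = λ / (2 n) = 528 / (2 × 2.22) = 119 nm.

119 nm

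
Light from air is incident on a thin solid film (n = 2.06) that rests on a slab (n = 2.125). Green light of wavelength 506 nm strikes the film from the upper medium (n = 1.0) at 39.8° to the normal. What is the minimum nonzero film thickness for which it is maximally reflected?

129 nm

Top surface (1.0 → 2.06): reflection off a higher-index medium gives a half-wave phase shift.
Bottom surface (2.06 → 2.125): reflection off a higher-index medium gives a half-wave phase shift.
Zero or two π shifts → no net half-wave offset.
So the condition for constructive reflection is 2 n t cos θ_r = m λ.
Snell's law: 1.0 sin 39.8° = 2.06 sin θ_r → sin θ_r = 0.311, cos θ_r = 0.950.
Minimum nonzero at m = 1: t = λ / (2 n cos θ_r) = 506 / (2 × 2.06 × 0.950) = 129 nm.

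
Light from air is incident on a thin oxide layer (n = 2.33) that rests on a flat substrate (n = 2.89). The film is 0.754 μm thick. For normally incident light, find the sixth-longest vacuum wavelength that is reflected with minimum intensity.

639 nm

Ray reflecting at the top interface goes from n = 1.0 toward n = 2.33: a half-wave phase shift.
Ray reflecting at the bottom interface goes from n = 2.33 toward n = 2.89: a half-wave phase shift.
Zero or two π shifts → no net half-wave offset.
For weak reflection here: 2 n t = (m + ½) λ.
λ = 2 n t / (m + ½). The sixth-longest wavelength is m = 5: λ = 2 × 2.33 × 754 / 5.50 = 639 nm.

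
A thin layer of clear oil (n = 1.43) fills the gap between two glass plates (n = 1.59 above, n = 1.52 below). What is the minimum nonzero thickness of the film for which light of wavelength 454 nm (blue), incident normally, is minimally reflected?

Ray reflecting at the top interface goes from n = 1.59 toward n = 1.43: no phase shift.
At the lower boundary (n = 1.43 to n = 1.52) the reflected ray undergoes a half-wave phase shift.
Exactly one π shift → a net half-wave offset.
For minimum reflection here: 2 n t = m λ.
Minimum nonzero at m = 1: t = λ / (2 n) = 454 / (2 × 1.43) = 159 nm.

159 nm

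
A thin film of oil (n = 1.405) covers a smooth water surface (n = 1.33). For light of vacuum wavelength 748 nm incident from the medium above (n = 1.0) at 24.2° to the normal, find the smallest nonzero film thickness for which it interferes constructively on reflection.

Top surface (1.0 → 1.405): reflection off a higher-index medium gives a half-wave phase shift.
Ray reflecting at the bottom interface goes from n = 1.405 toward n = 1.33: no phase shift.
Exactly one π shift → a net half-wave offset.
For maximum reflection here: 2 n t cos θ_r = (m + ½) λ.
Snell's law: 1.0 sin 24.2° = 1.405 sin θ_r → sin θ_r = 0.292, cos θ_r = 0.956.
Minimum at m = 0: t = λ / (4 n cos θ_r) = 748 / (4 × 1.405 × 0.956) = 139 nm.

139 nm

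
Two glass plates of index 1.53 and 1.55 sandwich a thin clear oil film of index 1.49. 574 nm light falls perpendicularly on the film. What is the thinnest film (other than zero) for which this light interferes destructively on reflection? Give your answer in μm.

Top surface (1.53 → 1.49): reflection off a lower-index medium gives no phase shift.
Ray reflecting at the bottom interface goes from n = 1.49 toward n = 1.55: a half-wave phase shift.
Exactly one π shift → a net half-wave offset.
With one net inversion, destructive interference in reflection requires 2 n t = m λ.
Minimum nonzero at m = 1: t = λ / (2 n) = 574 / (2 × 1.49) = 193 nm.

0.193 μm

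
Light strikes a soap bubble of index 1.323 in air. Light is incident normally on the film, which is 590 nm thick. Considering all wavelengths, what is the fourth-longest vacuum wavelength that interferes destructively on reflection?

At the upper boundary (n = 1.0 to n = 1.323) the reflected ray undergoes a half-wave phase shift.
At the lower boundary (n = 1.323 to n = 1.0) the reflected ray undergoes no phase shift.
Net: one phase inversion between the two reflected rays.
With one net inversion, destructive interference in reflection requires 2 n t = m λ.
λ = 2 n t / m. The fourth-longest wavelength is m = 4: λ = 2 × 1.323 × 590 / 4.00 = 390 nm.

390 nm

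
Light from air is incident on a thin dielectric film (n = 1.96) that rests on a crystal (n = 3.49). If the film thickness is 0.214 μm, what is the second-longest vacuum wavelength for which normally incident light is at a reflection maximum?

419 nm

At the upper boundary (n = 1.0 to n = 1.96) the reflected ray undergoes a half-wave phase shift.
Ray reflecting at the bottom interface goes from n = 1.96 toward n = 3.49: a half-wave phase shift.
Net: no relative phase inversion (both shifts match).
So the condition for constructive reflection is 2 n t = m λ.
λ = 2 n t / m. The second-longest wavelength is m = 2: λ = 2 × 1.96 × 214 / 2.00 = 419 nm.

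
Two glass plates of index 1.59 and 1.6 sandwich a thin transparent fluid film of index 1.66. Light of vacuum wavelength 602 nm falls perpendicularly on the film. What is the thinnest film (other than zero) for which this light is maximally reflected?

90.7 nm

Ray reflecting at the top interface goes from n = 1.59 toward n = 1.66: a half-wave phase shift.
Ray reflecting at the bottom interface goes from n = 1.66 toward n = 1.6: no phase shift.
Exactly one π shift → a net half-wave offset.
With one net inversion, constructive interference in reflection requires 2 n t = (m + ½) λ.
Minimum at m = 0: t = λ / (4 n) = 602 / (4 × 1.66) = 90.7 nm.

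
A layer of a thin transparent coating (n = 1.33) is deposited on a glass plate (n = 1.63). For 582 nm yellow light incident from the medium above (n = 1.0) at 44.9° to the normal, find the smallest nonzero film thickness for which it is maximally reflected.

258 nm

At the upper boundary (n = 1.0 to n = 1.33) the reflected ray undergoes a half-wave phase shift.
At the lower boundary (n = 1.33 to n = 1.63) the reflected ray undergoes a half-wave phase shift.
Zero or two π shifts → no net half-wave offset.
With no net inversion, constructive interference in reflection requires 2 n t cos θ_r = m λ.
Snell's law: 1.0 sin 44.9° = 1.33 sin θ_r → sin θ_r = 0.531, cos θ_r = 0.848.
Minimum nonzero at m = 1: t = λ / (2 n cos θ_r) = 582 / (2 × 1.33 × 0.848) = 258 nm.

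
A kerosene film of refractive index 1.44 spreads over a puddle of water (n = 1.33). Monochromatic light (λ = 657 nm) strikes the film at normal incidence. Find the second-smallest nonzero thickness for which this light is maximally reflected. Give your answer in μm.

0.342 μm

At the upper boundary (n = 1.0 to n = 1.44) the reflected ray undergoes a half-wave phase shift.
Ray reflecting at the bottom interface goes from n = 1.44 toward n = 1.33: no phase shift.
Net: one phase inversion between the two reflected rays.
For strong reflection here: 2 n t = (m + ½) λ.
The second-smallest nonzero thickness corresponds to m = 1: t = (m + ½) λ / (2 n) = 1.50 × 657 / (2 × 1.44) = 342 nm.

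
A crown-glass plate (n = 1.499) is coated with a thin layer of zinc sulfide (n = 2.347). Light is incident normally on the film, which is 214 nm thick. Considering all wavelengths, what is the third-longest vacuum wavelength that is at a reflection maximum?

At the upper boundary (n = 1.0 to n = 2.347) the reflected ray undergoes a half-wave phase shift.
Bottom surface (2.347 → 1.499): reflection off a lower-index medium gives no phase shift.
The two reflections differ by half a wavelength.
With one net inversion, constructive interference in reflection requires 2 n t = (m + ½) λ.
λ = 2 n t / (m + ½). The third-longest wavelength is m = 2: λ = 2 × 2.347 × 214 / 2.50 = 402 nm.

402 nm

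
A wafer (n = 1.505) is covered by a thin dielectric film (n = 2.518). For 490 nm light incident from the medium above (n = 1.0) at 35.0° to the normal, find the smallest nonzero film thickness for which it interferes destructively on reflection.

99.9 nm

Top surface (1.0 → 2.518): reflection off a higher-index medium gives a half-wave phase shift.
Bottom surface (2.518 → 1.505): reflection off a lower-index medium gives no phase shift.
Exactly one π shift → a net half-wave offset.
With one net inversion, destructive interference in reflection requires 2 n t cos θ_r = m λ.
Snell's law: 1.0 sin 35.0° = 2.518 sin θ_r → sin θ_r = 0.228, cos θ_r = 0.974.
Minimum nonzero at m = 1: t = λ / (2 n cos θ_r) = 490 / (2 × 2.518 × 0.974) = 99.9 nm.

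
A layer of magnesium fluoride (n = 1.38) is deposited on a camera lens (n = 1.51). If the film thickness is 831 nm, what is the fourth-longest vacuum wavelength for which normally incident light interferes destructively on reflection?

655 nm

At the upper boundary (n = 1.0 to n = 1.38) the reflected ray undergoes a half-wave phase shift.
Bottom surface (1.38 → 1.51): reflection off a higher-index medium gives a half-wave phase shift.
Net: no relative phase inversion (both shifts match).
So the condition for destructive reflection is 2 n t = (m + ½) λ.
λ = 2 n t / (m + ½). The fourth-longest wavelength is m = 3: λ = 2 × 1.38 × 831 / 3.50 = 655 nm.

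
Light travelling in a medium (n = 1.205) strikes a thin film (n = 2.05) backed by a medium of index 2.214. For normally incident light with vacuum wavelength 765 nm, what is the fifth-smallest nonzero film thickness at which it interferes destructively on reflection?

840 nm

At the upper boundary (n = 1.205 to n = 2.05) the reflected ray undergoes a half-wave phase shift.
Ray reflecting at the bottom interface goes from n = 2.05 toward n = 2.214: a half-wave phase shift.
Net: no relative phase inversion (both shifts match).
For dark reflection here: 2 n t = (m + ½) λ.
The fifth-smallest nonzero thickness corresponds to m = 4: t = (m + ½) λ / (2 n) = 4.50 × 765 / (2 × 2.05) = 840 nm.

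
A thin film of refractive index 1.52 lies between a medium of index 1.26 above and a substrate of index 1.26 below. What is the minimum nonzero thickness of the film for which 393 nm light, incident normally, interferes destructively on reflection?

129 nm

Ray reflecting at the top interface goes from n = 1.26 toward n = 1.52: a half-wave phase shift.
At the lower boundary (n = 1.52 to n = 1.26) the reflected ray undergoes no phase shift.
Exactly one π shift → a net half-wave offset.
So the condition for destructive reflection is 2 n t = m λ.
Minimum nonzero at m = 1: t = λ / (2 n) = 393 / (2 × 1.52) = 129 nm.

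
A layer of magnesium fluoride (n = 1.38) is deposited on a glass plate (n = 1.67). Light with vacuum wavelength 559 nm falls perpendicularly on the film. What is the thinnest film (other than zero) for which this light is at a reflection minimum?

101 nm

Top surface (1.0 → 1.38): reflection off a higher-index medium gives a half-wave phase shift.
Ray reflecting at the bottom interface goes from n = 1.38 toward n = 1.67: a half-wave phase shift.
The two reflections carry the same phase change, so no net offset.
So the condition for destructive reflection is 2 n t = (m + ½) λ.
Minimum at m = 0: t = λ / (4 n) = 559 / (4 × 1.38) = 101 nm.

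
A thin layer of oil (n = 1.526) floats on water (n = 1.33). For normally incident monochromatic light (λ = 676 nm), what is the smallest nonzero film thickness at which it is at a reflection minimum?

221 nm

Top surface (1.0 → 1.526): reflection off a higher-index medium gives a half-wave phase shift.
At the lower boundary (n = 1.526 to n = 1.33) the reflected ray undergoes no phase shift.
Exactly one π shift → a net half-wave offset.
With one net inversion, destructive interference in reflection requires 2 n t = m λ.
The smallest nonzero thickness corresponds to m = 1: t = m λ / (2 n) = 1.00 × 676 / (2 × 1.526) = 221 nm.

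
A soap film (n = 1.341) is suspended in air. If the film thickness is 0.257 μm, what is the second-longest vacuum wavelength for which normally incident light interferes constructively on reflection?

Ray reflecting at the top interface goes from n = 1.0 toward n = 1.341: a half-wave phase shift.
Bottom surface (1.341 → 1.0): reflection off a lower-index medium gives no phase shift.
Net: one phase inversion between the two reflected rays.
With one net inversion, constructive interference in reflection requires 2 n t = (m + ½) λ.
λ = 2 n t / (m + ½). The second-longest wavelength is m = 1: λ = 2 × 1.341 × 257 / 1.50 = 460 nm.

460 nm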